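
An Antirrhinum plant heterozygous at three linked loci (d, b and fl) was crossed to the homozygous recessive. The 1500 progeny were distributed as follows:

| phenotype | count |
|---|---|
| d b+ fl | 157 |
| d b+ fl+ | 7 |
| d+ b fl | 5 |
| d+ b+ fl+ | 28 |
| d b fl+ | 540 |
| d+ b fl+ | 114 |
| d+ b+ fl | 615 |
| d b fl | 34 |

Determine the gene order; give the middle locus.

The two most frequent reciprocal classes, d b fl+ and d+ b+ fl, are the parental types, so the F1 was d b fl+ / d+ b+ fl.
The two rarest classes, d b+ fl+ and d+ b fl, are the double crossovers. Comparing them with the parentals, only the b allele has switched, so b is the middle locus and the order is d – b – fl.

b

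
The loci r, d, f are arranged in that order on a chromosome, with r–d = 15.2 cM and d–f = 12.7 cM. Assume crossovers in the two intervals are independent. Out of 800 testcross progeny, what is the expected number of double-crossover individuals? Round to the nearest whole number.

15

Map distances give recombination frequencies of 0.152 and 0.127 for the two intervals.
With no interference, expected double-crossover frequency = 0.152 × 0.127 = 0.01930.
Expected number = 0.01930 × 800 = 15.44 ≈ 15.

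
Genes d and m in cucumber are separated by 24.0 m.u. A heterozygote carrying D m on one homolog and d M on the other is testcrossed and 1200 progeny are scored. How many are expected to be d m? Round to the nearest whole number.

144

A map distance of 24.0 m.u. corresponds to a recombination frequency of 0.240.
The F1 is D m / d M, so d m is a recombinant gamete class with expected frequency r/2 = 0.240/2 = 0.1200.
Expected number = 0.1200 × 1200 = 144.00 ≈ 144.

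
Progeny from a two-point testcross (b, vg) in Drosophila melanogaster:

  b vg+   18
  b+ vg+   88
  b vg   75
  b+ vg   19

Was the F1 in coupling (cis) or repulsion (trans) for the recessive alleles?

The two most frequent classes are b+ vg+ (88) and b vg (75); these are the parental (non-recombinant) types.
So the F1 carried b+ vg+ on one chromosome and b vg on the other — the recessive alleles are on the same chromosome (cis / coupling).

cis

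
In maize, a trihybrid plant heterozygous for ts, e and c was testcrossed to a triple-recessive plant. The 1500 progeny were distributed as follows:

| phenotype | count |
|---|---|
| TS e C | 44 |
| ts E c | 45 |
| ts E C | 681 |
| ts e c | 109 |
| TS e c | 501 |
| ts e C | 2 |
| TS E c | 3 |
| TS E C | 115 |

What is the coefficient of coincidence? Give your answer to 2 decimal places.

The two most frequent reciprocal classes, TS e c and ts E C, are the parental types, so the F1 was TS e c / ts E C.
The two rarest classes, TS E c and ts e C, are the double crossovers. Comparing them with the parentals, only the e allele has switched, so e is the middle locus and the order is ts – e – c.
ts–e: (224 + 5)/1500 = 0.1527; e–c: (89 + 5)/1500 = 0.0627.
Expected DCO frequency = 0.1527 × 0.0627 ≈ 0.00957; observed = 5/1500 ≈ 0.00333.
Coefficient of coincidence = 0.00333/0.00957 ≈ 0.35.

0.35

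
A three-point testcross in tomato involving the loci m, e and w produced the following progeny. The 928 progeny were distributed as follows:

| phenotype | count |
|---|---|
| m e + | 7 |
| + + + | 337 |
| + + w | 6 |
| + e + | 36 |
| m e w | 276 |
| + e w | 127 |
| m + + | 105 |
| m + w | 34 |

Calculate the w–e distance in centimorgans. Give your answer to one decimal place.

8.9 centimorgans

The two most frequent reciprocal classes, + + + and m e w, are the parental types, so the F1 was + + + / m e w.
The two rarest classes, + + w and m e +, are the double crossovers. Comparing them with the parentals, only the w allele has switched, so w is the middle locus and the order is m – w – e.
Crossovers in the w–e interval produce the single-crossover classes + e + and m + w (36 + 34 = 70) plus the double crossovers (13).
RF(w–e) = (70 + 13) / 928 = 83/928 = 0.0894 → 8.9 centimorgans.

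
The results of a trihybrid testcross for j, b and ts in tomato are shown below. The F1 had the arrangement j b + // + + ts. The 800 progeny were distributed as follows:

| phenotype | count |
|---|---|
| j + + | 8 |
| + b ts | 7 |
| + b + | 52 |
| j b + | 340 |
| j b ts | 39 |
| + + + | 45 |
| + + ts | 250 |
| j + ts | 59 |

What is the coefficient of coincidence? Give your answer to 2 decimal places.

The two rarest classes, j + + and + b ts, are the double crossovers. Comparing them with the parentals, only the b allele has switched, so b is the middle locus and the order is ts – b – j.
ts–b: (84 + 15)/800 = 0.1237; b–j: (111 + 15)/800 = 0.1575.
Expected DCO frequency = 0.1237 × 0.1575 ≈ 0.01948; observed = 15/800 ≈ 0.01875.
Coefficient of coincidence = 0.01875/0.01948 ≈ 0.96.

0.96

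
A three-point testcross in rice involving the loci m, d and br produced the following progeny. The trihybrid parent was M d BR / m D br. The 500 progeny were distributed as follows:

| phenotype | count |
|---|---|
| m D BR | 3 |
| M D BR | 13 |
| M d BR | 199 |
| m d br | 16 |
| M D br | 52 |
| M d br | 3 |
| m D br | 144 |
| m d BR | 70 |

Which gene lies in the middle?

br

The two rarest classes, M d br and m D BR, are the double crossovers. Comparing them with the parentals, only the br allele has switched, so br is the middle locus and the order is d – br – m.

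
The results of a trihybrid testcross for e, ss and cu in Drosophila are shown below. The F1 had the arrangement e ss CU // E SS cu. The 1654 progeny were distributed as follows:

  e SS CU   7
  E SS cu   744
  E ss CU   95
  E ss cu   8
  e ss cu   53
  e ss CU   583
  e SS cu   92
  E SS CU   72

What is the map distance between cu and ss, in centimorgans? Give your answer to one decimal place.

8.5 centimorgans

The two rarest classes, e SS CU and E ss cu, are the double crossovers. Comparing them with the parentals, only the ss allele has switched, so ss is the middle locus and the order is e – ss – cu.
Crossovers in the ss–cu interval produce the single-crossover classes e ss cu and E SS CU (53 + 72 = 125) plus the double crossovers (15).
RF(ss–cu) = (125 + 15) / 1654 = 140/1654 = 0.0846 → 8.5 centimorgans.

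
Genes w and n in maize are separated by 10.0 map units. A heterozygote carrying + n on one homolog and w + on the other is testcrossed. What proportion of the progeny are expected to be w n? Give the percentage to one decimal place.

A map distance of 10.0 map units corresponds to a recombination frequency of 0.100.
The F1 is + n / w +, so w n is a recombinant gamete class with expected frequency r/2 = 0.100/2 = 0.0500.
That is 0.0500 = 5.0% of the progeny.

5.0%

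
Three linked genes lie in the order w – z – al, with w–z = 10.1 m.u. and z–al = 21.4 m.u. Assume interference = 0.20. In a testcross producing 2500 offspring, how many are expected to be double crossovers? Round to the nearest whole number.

43

Map distances give recombination frequencies of 0.101 and 0.214 for the two intervals.
With interference 0.20 (so coincidence = 0.80), expected double-crossover frequency = 0.101 × 0.214 × 0.80 = 0.01729.
Expected number = 0.01729 × 2500 = 43.23 ≈ 43.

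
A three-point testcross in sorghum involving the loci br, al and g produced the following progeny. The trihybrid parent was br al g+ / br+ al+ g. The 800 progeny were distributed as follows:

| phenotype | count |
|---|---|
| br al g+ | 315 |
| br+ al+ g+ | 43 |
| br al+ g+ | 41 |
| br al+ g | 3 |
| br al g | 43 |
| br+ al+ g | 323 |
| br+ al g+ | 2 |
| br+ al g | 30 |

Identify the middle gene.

br

The two rarest classes, br+ al g+ and br al+ g, are the double crossovers. Comparing them with the parentals, only the br allele has switched, so br is the middle locus and the order is al – br – g.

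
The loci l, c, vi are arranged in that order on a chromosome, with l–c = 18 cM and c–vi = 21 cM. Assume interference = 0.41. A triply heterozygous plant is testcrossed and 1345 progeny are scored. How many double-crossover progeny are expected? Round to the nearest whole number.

Map distances give recombination frequencies of 0.180 and 0.210 for the two intervals.
With interference 0.41 (so coincidence = 0.59), expected double-crossover frequency = 0.180 × 0.210 × 0.59 = 0.02230.
Expected number = 0.02230 × 1345 = 30.00 ≈ 30.

30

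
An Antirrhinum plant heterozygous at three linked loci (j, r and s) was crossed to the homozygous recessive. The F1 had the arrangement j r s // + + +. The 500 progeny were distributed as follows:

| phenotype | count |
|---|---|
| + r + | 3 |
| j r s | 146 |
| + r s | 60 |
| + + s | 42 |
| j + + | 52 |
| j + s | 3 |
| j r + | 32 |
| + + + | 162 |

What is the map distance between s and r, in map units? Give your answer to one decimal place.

The two rarest classes, j + s and + r +, are the double crossovers. Comparing them with the parentals, only the r allele has switched, so r is the middle locus and the order is j – r – s.
Crossovers in the r–s interval produce the single-crossover classes j r + and + + s (32 + 42 = 74) plus the double crossovers (6).
RF(r–s) = (74 + 6) / 500 = 80/500 = 0.1600 → 16.0 map units.

16.0 map units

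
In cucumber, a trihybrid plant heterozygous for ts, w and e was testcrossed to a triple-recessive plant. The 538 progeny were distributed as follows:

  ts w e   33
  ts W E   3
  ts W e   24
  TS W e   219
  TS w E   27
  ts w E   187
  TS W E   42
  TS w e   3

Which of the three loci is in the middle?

The two most frequent reciprocal classes, ts w E and TS W e, are the parental types, so the F1 was ts w E / TS W e.
The two rarest classes, ts W E and TS w e, are the double crossovers. Comparing them with the parentals, only the w allele has switched, so w is the middle locus and the order is ts – w – e.

w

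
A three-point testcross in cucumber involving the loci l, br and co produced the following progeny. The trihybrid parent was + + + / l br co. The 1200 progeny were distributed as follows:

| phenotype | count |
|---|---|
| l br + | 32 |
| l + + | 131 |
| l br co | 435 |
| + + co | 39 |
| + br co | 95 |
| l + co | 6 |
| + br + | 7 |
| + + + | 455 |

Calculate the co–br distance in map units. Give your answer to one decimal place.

The two rarest classes, + br + and l + co, are the double crossovers. Comparing them with the parentals, only the br allele has switched, so br is the middle locus and the order is co – br – l.
Crossovers in the co–br interval produce the single-crossover classes + + co and l br + (39 + 32 = 71) plus the double crossovers (13).
RF(co–br) = (71 + 13) / 1200 = 84/1200 = 0.0700 → 7.0 map units.

7.0 map units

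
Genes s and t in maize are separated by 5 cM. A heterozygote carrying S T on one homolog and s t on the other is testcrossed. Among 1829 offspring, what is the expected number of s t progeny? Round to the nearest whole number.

A map distance of 5 cM corresponds to a recombination frequency of 0.050.
The F1 is S T / s t, so s t is a parental gamete class with expected frequency (1 − r)/2 = 0.950/2 = 0.4750.
Expected number = 0.4750 × 1829 = 868.77 ≈ 869.

869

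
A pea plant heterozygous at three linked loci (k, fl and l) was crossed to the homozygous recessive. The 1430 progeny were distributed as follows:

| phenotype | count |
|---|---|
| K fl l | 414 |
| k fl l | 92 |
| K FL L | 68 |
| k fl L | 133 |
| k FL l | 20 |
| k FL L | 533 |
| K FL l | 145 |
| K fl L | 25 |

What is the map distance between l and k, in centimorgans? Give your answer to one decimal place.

14.3 centimorgans

The two most frequent reciprocal classes, k FL L and K fl l, are the parental types, so the F1 was k FL L / K fl l.
The two rarest classes, k FL l and K fl L, are the double crossovers. Comparing them with the parentals, only the l allele has switched, so l is the middle locus and the order is k – l – fl.
Crossovers in the k–l interval produce the single-crossover classes K FL L and k fl l (68 + 92 = 160) plus the double crossovers (45).
RF(k–l) = (160 + 45) / 1430 = 205/1430 = 0.1434 → 14.3 centimorgans.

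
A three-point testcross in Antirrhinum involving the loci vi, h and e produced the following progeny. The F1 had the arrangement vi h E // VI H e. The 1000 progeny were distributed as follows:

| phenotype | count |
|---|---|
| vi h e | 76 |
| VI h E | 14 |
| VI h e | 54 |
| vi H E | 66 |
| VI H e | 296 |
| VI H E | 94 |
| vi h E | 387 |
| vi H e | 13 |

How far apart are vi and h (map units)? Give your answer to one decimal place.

14.7 map units

The two rarest classes, VI h E and vi H e, are the double crossovers. Comparing them with the parentals, only the vi allele has switched, so vi is the middle locus and the order is h – vi – e.
Crossovers in the h–vi interval produce the single-crossover classes vi H E and VI h e (66 + 54 = 120) plus the double crossovers (27).
RF(h–vi) = (120 + 27) / 1000 = 147/1000 = 0.1470 → 14.7 map units.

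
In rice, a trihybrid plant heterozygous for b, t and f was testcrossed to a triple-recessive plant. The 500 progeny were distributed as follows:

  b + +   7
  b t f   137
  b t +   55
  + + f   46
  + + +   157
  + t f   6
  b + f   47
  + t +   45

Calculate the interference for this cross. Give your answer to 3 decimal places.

0.457

The two most frequent reciprocal classes, b t f and + + +, are the parental types, so the F1 was b t f / + + +.
The two rarest classes, + t f and b + +, are the double crossovers. Comparing them with the parentals, only the b allele has switched, so b is the middle locus and the order is t – b – f.
t–b: (92 + 13)/500 = 0.2100; b–f: (101 + 13)/500 = 0.2280.
Expected DCO frequency = 0.2100 × 0.2280 ≈ 0.04788; observed = 13/500 ≈ 0.02600.
Coefficient of coincidence = 0.02600/0.04788 ≈ 0.543; interference = 1 − 0.543 = 0.457.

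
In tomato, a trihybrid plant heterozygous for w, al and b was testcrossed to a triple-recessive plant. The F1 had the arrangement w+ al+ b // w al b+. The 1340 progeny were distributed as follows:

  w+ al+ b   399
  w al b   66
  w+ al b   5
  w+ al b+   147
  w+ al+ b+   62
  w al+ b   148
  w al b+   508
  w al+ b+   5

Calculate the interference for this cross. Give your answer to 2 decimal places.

0.68

The two rarest classes, w+ al b and w al+ b+, are the double crossovers. Comparing them with the parentals, only the al allele has switched, so al is the middle locus and the order is b – al – w.
b–al: (128 + 10)/1340 = 0.1030; al–w: (295 + 10)/1340 = 0.2276.
Expected DCO frequency = 0.1030 × 0.2276 ≈ 0.02344; observed = 10/1340 ≈ 0.00746.
Coefficient of coincidence = 0.00746/0.02344 ≈ 0.32; interference = 1 − 0.32 = 0.68.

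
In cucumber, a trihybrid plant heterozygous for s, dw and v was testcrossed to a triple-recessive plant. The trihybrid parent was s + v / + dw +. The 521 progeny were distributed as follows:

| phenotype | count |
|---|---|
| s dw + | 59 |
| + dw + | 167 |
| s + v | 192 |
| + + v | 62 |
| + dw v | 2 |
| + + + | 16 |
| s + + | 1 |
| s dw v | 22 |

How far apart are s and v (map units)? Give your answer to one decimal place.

23.8 map units

The two rarest classes, s + + and + dw v, are the double crossovers. Comparing them with the parentals, only the v allele has switched, so v is the middle locus and the order is dw – v – s.
Crossovers in the v–s interval produce the single-crossover classes + + v and s dw + (62 + 59 = 121) plus the double crossovers (3).
RF(v–s) = (121 + 3) / 521 = 124/521 = 0.2380 → 23.8 map units.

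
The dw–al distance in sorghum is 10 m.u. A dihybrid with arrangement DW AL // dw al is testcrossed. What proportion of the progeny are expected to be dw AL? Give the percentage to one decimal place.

A map distance of 10 m.u. corresponds to a recombination frequency of 0.100.
The F1 is DW AL / dw al, so dw AL is a recombinant gamete class with expected frequency r/2 = 0.100/2 = 0.0500.
That is 0.0500 = 5.0% of the progeny.

5.0%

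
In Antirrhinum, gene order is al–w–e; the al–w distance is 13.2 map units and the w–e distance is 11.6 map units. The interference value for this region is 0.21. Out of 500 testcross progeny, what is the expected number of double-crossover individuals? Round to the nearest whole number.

6

Map distances give recombination frequencies of 0.132 and 0.116 for the two intervals.
With interference 0.21 (so coincidence = 0.79), expected double-crossover frequency = 0.132 × 0.116 × 0.79 = 0.01210.
Expected number = 0.01210 × 500 = 6.05 ≈ 6.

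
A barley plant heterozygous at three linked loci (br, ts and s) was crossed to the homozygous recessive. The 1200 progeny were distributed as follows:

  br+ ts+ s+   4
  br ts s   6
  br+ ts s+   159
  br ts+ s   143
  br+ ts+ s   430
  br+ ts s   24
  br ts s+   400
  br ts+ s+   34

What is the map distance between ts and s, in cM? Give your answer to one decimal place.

The two most frequent reciprocal classes, br ts s+ and br+ ts+ s, are the parental types, so the F1 was br ts s+ / br+ ts+ s.
The two rarest classes, br ts s and br+ ts+ s+, are the double crossovers. Comparing them with the parentals, only the s allele has switched, so s is the middle locus and the order is br – s – ts.
Crossovers in the s–ts interval produce the single-crossover classes br ts+ s+ and br+ ts s (34 + 24 = 58) plus the double crossovers (10).
RF(s–ts) = (58 + 10) / 1200 = 68/1200 = 0.0567 → 5.7 cM.

5.7 cM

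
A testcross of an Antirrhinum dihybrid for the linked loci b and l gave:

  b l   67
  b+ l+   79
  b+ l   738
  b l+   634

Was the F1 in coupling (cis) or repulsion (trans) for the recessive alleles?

trans

The two most frequent classes are b+ l (738) and b l+ (634); these are the parental (non-recombinant) types.
So the F1 carried b+ l on one chromosome and b l+ on the other — the recessive alleles are on opposite chromosomes (trans / repulsion).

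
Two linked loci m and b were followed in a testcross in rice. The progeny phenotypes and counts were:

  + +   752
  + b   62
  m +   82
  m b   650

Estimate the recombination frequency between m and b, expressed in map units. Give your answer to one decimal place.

9.3 map units

The two most frequent classes, + + (752) and m b (650), are the parental types, so the F1 was + + / m b.
The recombinant classes are + b and m +: 62 + 82 = 144.
Recombination frequency = 144/1546 = 0.0931 ≈ 9.3%, i.e. 9.3 map units.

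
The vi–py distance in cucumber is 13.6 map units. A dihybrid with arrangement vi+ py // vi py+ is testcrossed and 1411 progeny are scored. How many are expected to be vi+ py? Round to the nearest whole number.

610

A map distance of 13.6 map units corresponds to a recombination frequency of 0.136.
The F1 is vi+ py / vi py+, so vi+ py is a parental gamete class with expected frequency (1 − r)/2 = 0.864/2 = 0.4320.
Expected number = 0.4320 × 1411 = 609.55 ≈ 610.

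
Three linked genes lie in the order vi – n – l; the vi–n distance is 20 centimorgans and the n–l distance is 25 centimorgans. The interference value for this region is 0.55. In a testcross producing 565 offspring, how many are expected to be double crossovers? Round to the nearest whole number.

13

Map distances give recombination frequencies of 0.200 and 0.250 for the two intervals.
With interference 0.55 (so coincidence = 0.45), expected double-crossover frequency = 0.200 × 0.250 × 0.45 = 0.02250.
Expected number = 0.02250 × 565 = 12.71 ≈ 13.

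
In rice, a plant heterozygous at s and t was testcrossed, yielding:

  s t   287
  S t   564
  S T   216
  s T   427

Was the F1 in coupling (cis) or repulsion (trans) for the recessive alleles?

trans

The two most frequent classes are S t (564) and s T (427); these are the parental (non-recombinant) types.
So the F1 carried S t on one chromosome and s T on the other — the recessive alleles are on opposite chromosomes (trans / repulsion).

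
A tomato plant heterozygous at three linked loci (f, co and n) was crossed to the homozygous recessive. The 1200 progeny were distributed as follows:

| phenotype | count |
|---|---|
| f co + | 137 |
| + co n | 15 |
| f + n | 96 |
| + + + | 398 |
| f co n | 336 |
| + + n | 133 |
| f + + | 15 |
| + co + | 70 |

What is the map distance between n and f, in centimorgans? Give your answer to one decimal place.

The two most frequent reciprocal classes, + + + and f co n, are the parental types, so the F1 was + + + / f co n.
The two rarest classes, f + + and + co n, are the double crossovers. Comparing them with the parentals, only the f allele has switched, so f is the middle locus and the order is co – f – n.
Crossovers in the f–n interval produce the single-crossover classes + + n and f co + (133 + 137 = 270) plus the double crossovers (30).
RF(f–n) = (270 + 30) / 1200 = 300/1200 = 0.2500 → 25.0 centimorgans.

25.0 centimorgans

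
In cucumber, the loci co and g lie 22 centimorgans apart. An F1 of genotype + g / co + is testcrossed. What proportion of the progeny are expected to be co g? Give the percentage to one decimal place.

A map distance of 22 centimorgans corresponds to a recombination frequency of 0.220.
The F1 is + g / co +, so co g is a recombinant gamete class with expected frequency r/2 = 0.220/2 = 0.1100.
That is 0.1100 = 11.0% of the progeny.

11.0%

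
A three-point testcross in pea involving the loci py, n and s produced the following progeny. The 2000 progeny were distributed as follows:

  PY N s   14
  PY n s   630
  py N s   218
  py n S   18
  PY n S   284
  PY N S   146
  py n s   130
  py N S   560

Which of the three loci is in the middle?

n

The two most frequent reciprocal classes, py N S and PY n s, are the parental types, so the F1 was py N S / PY n s.
The two rarest classes, py n S and PY N s, are the double crossovers. Comparing them with the parentals, only the n allele has switched, so n is the middle locus and the order is py – n – s.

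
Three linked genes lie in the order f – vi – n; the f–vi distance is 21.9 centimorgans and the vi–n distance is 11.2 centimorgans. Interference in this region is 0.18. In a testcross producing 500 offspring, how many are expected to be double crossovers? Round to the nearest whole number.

Map distances give recombination frequencies of 0.219 and 0.112 for the two intervals.
With interference 0.18 (so coincidence = 0.82), expected double-crossover frequency = 0.219 × 0.112 × 0.82 = 0.02011.
Expected number = 0.02011 × 500 = 10.06 ≈ 10.

10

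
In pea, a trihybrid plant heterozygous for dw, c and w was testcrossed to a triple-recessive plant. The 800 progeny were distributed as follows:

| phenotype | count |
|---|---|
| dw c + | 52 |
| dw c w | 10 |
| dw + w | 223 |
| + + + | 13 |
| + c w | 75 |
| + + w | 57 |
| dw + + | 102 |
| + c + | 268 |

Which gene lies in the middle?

The two most frequent reciprocal classes, + c + and dw + w, are the parental types, so the F1 was + c + / dw + w.
The two rarest classes, + + + and dw c w, are the double crossovers. Comparing them with the parentals, only the c allele has switched, so c is the middle locus and the order is w – c – dw.

c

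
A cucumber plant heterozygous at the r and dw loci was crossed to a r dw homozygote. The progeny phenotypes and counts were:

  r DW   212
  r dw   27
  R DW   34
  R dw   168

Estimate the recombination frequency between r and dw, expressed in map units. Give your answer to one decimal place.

13.8 map units

The two most frequent classes, R dw (168) and r DW (212), are the parental types, so the F1 was R dw / r DW.
The recombinant classes are R DW and r dw: 34 + 27 = 61.
Recombination frequency = 61/441 = 0.1383 ≈ 13.8%, i.e. 13.8 map units.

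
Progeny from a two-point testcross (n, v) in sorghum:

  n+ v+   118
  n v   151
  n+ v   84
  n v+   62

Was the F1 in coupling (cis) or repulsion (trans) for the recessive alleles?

The two most frequent classes are n+ v+ (118) and n v (151); these are the parental (non-recombinant) types.
So the F1 carried n+ v+ on one chromosome and n v on the other — the recessive alleles are on the same chromosome (cis / coupling).

cis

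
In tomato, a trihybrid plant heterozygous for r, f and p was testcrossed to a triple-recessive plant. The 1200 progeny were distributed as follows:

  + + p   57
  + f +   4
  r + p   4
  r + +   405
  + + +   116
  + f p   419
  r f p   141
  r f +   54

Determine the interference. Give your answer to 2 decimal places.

0.70

The two most frequent reciprocal classes, + f p and r + +, are the parental types, so the F1 was + f p / r + +.
The two rarest classes, + f + and r + p, are the double crossovers. Comparing them with the parentals, only the p allele has switched, so p is the middle locus and the order is f – p – r.
f–p: (111 + 8)/1200 = 0.0992; p–r: (257 + 8)/1200 = 0.2208.
Expected DCO frequency = 0.0992 × 0.2208 ≈ 0.02190; observed = 8/1200 ≈ 0.00667.
Coefficient of coincidence = 0.00667/0.02190 ≈ 0.30; interference = 1 − 0.30 = 0.70.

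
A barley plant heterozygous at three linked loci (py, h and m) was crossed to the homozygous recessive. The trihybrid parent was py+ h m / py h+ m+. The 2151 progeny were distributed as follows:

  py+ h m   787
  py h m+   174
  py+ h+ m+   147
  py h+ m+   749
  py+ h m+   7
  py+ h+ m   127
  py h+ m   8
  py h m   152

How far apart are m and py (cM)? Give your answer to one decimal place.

The two rarest classes, py+ h m+ and py h+ m, are the double crossovers. Comparing them with the parentals, only the m allele has switched, so m is the middle locus and the order is h – m – py.
Crossovers in the m–py interval produce the single-crossover classes py h m and py+ h+ m+ (152 + 147 = 299) plus the double crossovers (15).
RF(m–py) = (299 + 15) / 2151 = 314/2151 = 0.1460 → 14.6 cM.

14.6 cM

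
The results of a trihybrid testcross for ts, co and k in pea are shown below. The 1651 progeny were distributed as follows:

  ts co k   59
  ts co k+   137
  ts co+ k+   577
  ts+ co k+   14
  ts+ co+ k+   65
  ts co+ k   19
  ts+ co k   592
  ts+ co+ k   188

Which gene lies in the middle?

The two most frequent reciprocal classes, ts+ co k and ts co+ k+, are the parental types, so the F1 was ts+ co k / ts co+ k+.
The two rarest classes, ts+ co k+ and ts co+ k, are the double crossovers. Comparing them with the parentals, only the k allele has switched, so k is the middle locus and the order is ts – k – co.

k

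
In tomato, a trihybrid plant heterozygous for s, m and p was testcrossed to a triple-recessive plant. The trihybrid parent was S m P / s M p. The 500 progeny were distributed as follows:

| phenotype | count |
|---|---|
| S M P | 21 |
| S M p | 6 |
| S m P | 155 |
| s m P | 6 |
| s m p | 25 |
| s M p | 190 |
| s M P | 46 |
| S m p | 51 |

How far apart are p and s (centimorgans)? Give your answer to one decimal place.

The two rarest classes, s m P and S M p, are the double crossovers. Comparing them with the parentals, only the s allele has switched, so s is the middle locus and the order is p – s – m.
Crossovers in the p–s interval produce the single-crossover classes S m p and s M P (51 + 46 = 97) plus the double crossovers (12).
RF(p–s) = (97 + 12) / 500 = 109/500 = 0.2180 → 21.8 centimorgans.

21.8 centimorgans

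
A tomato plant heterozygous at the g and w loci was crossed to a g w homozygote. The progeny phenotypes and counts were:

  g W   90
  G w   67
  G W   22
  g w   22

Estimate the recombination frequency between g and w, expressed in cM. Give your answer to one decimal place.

21.9 cM

The two most frequent classes, G w (67) and g W (90), are the parental types, so the F1 was G w / g W.
The recombinant classes are G W and g w: 22 + 22 = 44.
Recombination frequency = 44/201 = 0.2189 ≈ 21.9%, i.e. 21.9 cM.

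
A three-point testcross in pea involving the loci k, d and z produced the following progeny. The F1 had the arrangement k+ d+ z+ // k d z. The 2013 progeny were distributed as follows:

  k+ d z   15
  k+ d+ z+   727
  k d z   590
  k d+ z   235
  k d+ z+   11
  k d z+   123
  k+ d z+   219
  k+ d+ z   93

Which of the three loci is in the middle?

k

The two rarest classes, k d+ z+ and k+ d z, are the double crossovers. Comparing them with the parentals, only the k allele has switched, so k is the middle locus and the order is z – k – d.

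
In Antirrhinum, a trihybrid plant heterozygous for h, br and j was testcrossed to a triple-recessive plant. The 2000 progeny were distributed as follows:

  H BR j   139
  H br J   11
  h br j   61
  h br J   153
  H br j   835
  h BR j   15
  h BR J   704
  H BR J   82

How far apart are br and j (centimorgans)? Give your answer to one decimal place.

The two most frequent reciprocal classes, h BR J and H br j, are the parental types, so the F1 was h BR J / H br j.
The two rarest classes, h BR j and H br J, are the double crossovers. Comparing them with the parentals, only the j allele has switched, so j is the middle locus and the order is h – j – br.
Crossovers in the j–br interval produce the single-crossover classes h br J and H BR j (153 + 139 = 292) plus the double crossovers (26).
RF(j–br) = (292 + 26) / 2000 = 318/2000 = 0.1590 → 15.9 centimorgans.

15.9 centimorgans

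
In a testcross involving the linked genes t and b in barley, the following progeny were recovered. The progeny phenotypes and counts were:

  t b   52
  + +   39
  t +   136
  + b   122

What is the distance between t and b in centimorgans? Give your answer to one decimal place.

26.1 centimorgans

The two most frequent classes, + b (122) and t + (136), are the parental types, so the F1 was + b / t +.
The recombinant classes are + + and t b: 39 + 52 = 91.
Recombination frequency = 91/349 = 0.2607 ≈ 26.1%, i.e. 26.1 centimorgans.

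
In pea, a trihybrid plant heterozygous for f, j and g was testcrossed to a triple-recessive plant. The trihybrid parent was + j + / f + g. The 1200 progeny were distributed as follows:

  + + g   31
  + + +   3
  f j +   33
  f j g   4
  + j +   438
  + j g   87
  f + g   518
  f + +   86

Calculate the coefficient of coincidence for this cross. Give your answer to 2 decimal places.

The two rarest classes, + + + and f j g, are the double crossovers. Comparing them with the parentals, only the j allele has switched, so j is the middle locus and the order is g – j – f.
g–j: (173 + 7)/1200 = 0.1500; j–f: (64 + 7)/1200 = 0.0592.
Expected DCO frequency = 0.1500 × 0.0592 ≈ 0.00888; observed = 7/1200 ≈ 0.00583.
Coefficient of coincidence = 0.00583/0.00888 ≈ 0.66.

0.66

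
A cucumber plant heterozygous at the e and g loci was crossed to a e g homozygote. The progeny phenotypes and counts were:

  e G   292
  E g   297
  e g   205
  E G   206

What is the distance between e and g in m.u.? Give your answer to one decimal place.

41.1 m.u.

The two most frequent classes, E g (297) and e G (292), are the parental types, so the F1 was E g / e G.
The recombinant classes are E G and e g: 206 + 205 = 411.
Recombination frequency = 411/1000 = 0.4110 ≈ 41.1%, i.e. 41.1 m.u.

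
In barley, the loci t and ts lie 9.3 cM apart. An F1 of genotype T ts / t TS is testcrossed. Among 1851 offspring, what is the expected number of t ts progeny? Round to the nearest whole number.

A map distance of 9.3 cM corresponds to a recombination frequency of 0.093.
The F1 is T ts / t TS, so t ts is a recombinant gamete class with expected frequency r/2 = 0.093/2 = 0.0465.
Expected number = 0.0465 × 1851 = 86.07 ≈ 86.

86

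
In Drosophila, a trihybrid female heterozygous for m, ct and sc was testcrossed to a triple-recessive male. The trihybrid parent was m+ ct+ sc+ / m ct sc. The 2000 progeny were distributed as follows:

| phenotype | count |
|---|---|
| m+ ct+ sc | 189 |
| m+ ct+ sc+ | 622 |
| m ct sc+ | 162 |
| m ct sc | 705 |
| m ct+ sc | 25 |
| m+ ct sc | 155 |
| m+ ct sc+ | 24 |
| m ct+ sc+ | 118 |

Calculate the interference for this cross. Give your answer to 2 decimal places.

0.24

The two rarest classes, m+ ct sc+ and m ct+ sc, are the double crossovers. Comparing them with the parentals, only the ct allele has switched, so ct is the middle locus and the order is m – ct – sc.
m–ct: (273 + 49)/2000 = 0.1610; ct–sc: (351 + 49)/2000 = 0.2000.
Expected DCO frequency = 0.1610 × 0.2000 ≈ 0.03220; observed = 49/2000 ≈ 0.02450.
Coefficient of coincidence = 0.02450/0.03220 ≈ 0.76; interference = 1 − 0.76 = 0.24.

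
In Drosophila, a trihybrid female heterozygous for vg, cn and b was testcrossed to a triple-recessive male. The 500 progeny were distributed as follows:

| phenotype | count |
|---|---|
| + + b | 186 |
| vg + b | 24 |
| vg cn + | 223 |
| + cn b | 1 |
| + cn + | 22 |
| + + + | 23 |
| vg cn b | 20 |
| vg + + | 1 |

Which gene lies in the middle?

The two most frequent reciprocal classes, + + b and vg cn +, are the parental types, so the F1 was + + b / vg cn +.
The two rarest classes, + cn b and vg + +, are the double crossovers. Comparing them with the parentals, only the cn allele has switched, so cn is the middle locus and the order is b – cn – vg.

cn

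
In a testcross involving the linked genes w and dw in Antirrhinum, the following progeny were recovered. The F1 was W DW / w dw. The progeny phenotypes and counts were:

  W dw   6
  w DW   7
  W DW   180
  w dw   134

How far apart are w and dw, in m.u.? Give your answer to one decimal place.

The recombinant classes are W dw and w DW: 6 + 7 = 13.
Recombination frequency = 13/327 = 0.0398 ≈ 4.0%, i.e. 4.0 m.u.

4.0 m.u.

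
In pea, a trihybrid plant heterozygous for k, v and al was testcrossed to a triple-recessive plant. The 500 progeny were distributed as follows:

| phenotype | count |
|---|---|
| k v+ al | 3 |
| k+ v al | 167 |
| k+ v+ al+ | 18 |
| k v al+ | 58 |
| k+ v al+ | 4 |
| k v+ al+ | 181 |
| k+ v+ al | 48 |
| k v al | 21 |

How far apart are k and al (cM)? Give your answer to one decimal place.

9.2 cM

The two most frequent reciprocal classes, k+ v al and k v+ al+, are the parental types, so the F1 was k+ v al / k v+ al+.
The two rarest classes, k+ v al+ and k v+ al, are the double crossovers. Comparing them with the parentals, only the al allele has switched, so al is the middle locus and the order is k – al – v.
Crossovers in the k–al interval produce the single-crossover classes k v al and k+ v+ al+ (21 + 18 = 39) plus the double crossovers (7).
RF(k–al) = (39 + 7) / 500 = 46/500 = 0.0920 → 9.2 cM.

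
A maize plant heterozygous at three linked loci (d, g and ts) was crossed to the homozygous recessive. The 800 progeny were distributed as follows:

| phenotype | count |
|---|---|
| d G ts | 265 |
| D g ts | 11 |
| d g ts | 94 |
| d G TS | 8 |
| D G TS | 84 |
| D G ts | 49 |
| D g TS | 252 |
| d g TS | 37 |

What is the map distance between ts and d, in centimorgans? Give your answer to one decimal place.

The two most frequent reciprocal classes, D g TS and d G ts, are the parental types, so the F1 was D g TS / d G ts.
The two rarest classes, D g ts and d G TS, are the double crossovers. Comparing them with the parentals, only the ts allele has switched, so ts is the middle locus and the order is g – ts – d.
Crossovers in the ts–d interval produce the single-crossover classes d g TS and D G ts (37 + 49 = 86) plus the double crossovers (19).
RF(ts–d) = (86 + 19) / 800 = 105/800 = 0.1313 → 13.1 centimorgans.

13.1 centimorgans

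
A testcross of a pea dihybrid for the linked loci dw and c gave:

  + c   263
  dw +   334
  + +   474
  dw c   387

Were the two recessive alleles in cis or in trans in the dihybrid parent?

The two most frequent classes are + + (474) and dw c (387); these are the parental (non-recombinant) types.
So the F1 carried + + on one chromosome and dw c on the other — the recessive alleles are on the same chromosome (cis / coupling).

cis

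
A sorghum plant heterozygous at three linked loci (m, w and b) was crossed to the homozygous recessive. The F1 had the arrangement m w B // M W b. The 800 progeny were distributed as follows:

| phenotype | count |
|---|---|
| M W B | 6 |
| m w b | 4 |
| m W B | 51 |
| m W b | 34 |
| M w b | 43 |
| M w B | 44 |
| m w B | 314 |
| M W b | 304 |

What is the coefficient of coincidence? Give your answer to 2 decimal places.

0.87

The two rarest classes, m w b and M W B, are the double crossovers. Comparing them with the parentals, only the b allele has switched, so b is the middle locus and the order is m – b – w.
m–b: (78 + 10)/800 = 0.1100; b–w: (94 + 10)/800 = 0.1300.
Expected DCO frequency = 0.1100 × 0.1300 ≈ 0.01430; observed = 10/800 ≈ 0.01250.
Coefficient of coincidence = 0.01250/0.01430 ≈ 0.87.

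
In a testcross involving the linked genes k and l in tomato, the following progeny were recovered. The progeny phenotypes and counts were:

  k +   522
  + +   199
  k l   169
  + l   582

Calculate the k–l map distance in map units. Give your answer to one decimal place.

25.0 map units

The two most frequent classes, + l (582) and k + (522), are the parental types, so the F1 was + l / k +.
The recombinant classes are + + and k l: 199 + 169 = 368.
Recombination frequency = 368/1472 = 0.2500 ≈ 25.0%, i.e. 25.0 map units.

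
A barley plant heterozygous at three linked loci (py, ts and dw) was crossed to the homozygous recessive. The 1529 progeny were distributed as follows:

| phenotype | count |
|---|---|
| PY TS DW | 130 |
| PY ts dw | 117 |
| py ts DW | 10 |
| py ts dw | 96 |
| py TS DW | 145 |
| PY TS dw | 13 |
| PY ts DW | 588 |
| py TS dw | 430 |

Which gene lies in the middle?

py

The two most frequent reciprocal classes, py TS dw and PY ts DW, are the parental types, so the F1 was py TS dw / PY ts DW.
The two rarest classes, PY TS dw and py ts DW, are the double crossovers. Comparing them with the parentals, only the py allele has switched, so py is the middle locus and the order is dw – py – ts.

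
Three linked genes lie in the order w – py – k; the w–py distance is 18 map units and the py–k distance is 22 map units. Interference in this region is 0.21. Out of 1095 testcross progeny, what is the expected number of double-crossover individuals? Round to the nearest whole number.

Map distances give recombination frequencies of 0.180 and 0.220 for the two intervals.
With interference 0.21 (so coincidence = 0.79), expected double-crossover frequency = 0.180 × 0.220 × 0.79 = 0.03128.
Expected number = 0.03128 × 1095 = 34.26 ≈ 34.

34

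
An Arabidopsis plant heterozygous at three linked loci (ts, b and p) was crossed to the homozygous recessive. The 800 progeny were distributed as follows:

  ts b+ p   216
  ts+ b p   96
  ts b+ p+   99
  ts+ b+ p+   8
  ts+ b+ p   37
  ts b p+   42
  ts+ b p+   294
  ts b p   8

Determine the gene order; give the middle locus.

b

The two most frequent reciprocal classes, ts b+ p and ts+ b p+, are the parental types, so the F1 was ts b+ p / ts+ b p+.
The two rarest classes, ts b p and ts+ b+ p+, are the double crossovers. Comparing them with the parentals, only the b allele has switched, so b is the middle locus and the order is ts – b – p.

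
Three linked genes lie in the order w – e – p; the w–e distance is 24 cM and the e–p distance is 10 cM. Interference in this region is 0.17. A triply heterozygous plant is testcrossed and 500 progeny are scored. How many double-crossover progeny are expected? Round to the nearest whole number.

10

Map distances give recombination frequencies of 0.240 and 0.100 for the two intervals.
With interference 0.17 (so coincidence = 0.83), expected double-crossover frequency = 0.240 × 0.100 × 0.83 = 0.01992.
Expected number = 0.01992 × 500 = 9.96 ≈ 10.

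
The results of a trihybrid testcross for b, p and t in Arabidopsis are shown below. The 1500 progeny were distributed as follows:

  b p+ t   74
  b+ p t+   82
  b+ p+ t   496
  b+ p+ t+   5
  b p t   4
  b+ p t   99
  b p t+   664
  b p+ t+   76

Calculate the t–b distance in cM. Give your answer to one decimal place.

The two most frequent reciprocal classes, b+ p+ t and b p t+, are the parental types, so the F1 was b+ p+ t / b p t+.
The two rarest classes, b+ p+ t+ and b p t, are the double crossovers. Comparing them with the parentals, only the t allele has switched, so t is the middle locus and the order is p – t – b.
Crossovers in the t–b interval produce the single-crossover classes b p+ t and b+ p t+ (74 + 82 = 156) plus the double crossovers (9).
RF(t–b) = (156 + 9) / 1500 = 165/1500 = 0.1100 → 11.0 cM.

11.0 cM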